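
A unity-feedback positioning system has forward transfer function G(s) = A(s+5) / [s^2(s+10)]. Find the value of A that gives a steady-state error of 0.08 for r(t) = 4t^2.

System type = 2 (two poles at s=0).
K_a = lim_{s→0} s^2·G(s) = A·5 / (10) = 0.5·A.
e_ss = 8/K_a = 0.08 ⇒ K_a = 100 ⇒ A = 100/0.5 = 200.

200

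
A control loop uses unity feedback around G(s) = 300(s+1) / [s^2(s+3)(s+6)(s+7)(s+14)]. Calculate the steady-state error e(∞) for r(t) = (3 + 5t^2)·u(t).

58.8

G(s) has two factors of s in the denominator, so the system is type 2. Treating each term separately:
  • 3: tracked with zero error.
  • 5t^2: e_ss = 10/K_a with K_a=25/147 → 58.8.
Total e_ss = 58.8.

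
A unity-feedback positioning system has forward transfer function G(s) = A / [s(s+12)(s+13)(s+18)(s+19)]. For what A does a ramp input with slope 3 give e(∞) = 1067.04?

The open loop has one pole at the origin → type 1 system.
K_v = lim_{s→0} s·G(s) = A / (12·13·18·19) = (1/53352)·A.
e_ss = 3/K_v = 1067.04 ⇒ K_v = 25/8892 ⇒ A = (25/8892)/(1/53352) = 150.

150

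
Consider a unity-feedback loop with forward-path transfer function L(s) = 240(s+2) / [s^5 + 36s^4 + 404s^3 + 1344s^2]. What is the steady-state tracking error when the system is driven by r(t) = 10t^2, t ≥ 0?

56

The denominator has no term below 1344s^2 — 2 poles at s=0, type 2.
K_a = lim_{s→0} s^2·L(s) = 240·2 / 1344 = 5/14.
r(t) = 10t^2 gives R(s) = 20/s^3.
e_ss = 20/K_a = 20/(5/14) = 56.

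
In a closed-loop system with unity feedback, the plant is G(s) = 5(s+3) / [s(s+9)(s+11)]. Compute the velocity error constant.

The open loop has one pole at the origin → type 1 system.
K_v = lim_{s→0} s·G(s) = 5·3 / (9·11) = 5/33.

5/33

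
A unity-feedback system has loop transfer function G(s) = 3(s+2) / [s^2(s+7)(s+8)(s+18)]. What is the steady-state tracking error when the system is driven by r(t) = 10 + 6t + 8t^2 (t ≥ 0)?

2688

System type = 2 (two poles at s=0). By superposition:
  • 10: tracked with zero error.
  • 6t: tracked with zero error.
  • 8t^2: e_ss = 16/K_a with K_a=1/168 → 2688.
Total e_ss = 2688.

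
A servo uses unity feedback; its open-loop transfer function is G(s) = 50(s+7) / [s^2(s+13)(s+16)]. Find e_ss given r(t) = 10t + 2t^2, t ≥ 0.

416/175

Two free integrators in G(s): this is a type 2 system. By superposition:
  • 10t: tracked with zero error.
  • 2t^2: e_ss = 4/K_a with K_a=175/104 → 416/175.
Total e_ss = 416/175.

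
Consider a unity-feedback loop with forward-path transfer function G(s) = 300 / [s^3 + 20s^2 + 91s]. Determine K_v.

300/91

Lowest-order denominator term is 91s, so the open loop has 1 pole at the origin → type 1 system.
K_v = lim_{s→0} s·G(s) = 300 / 91 = 300/91.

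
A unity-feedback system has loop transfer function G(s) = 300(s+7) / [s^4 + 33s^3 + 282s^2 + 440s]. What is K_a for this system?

0

Factoring s from the denominator leaves a polynomial with constant term 440, so the system is type 1.
K_a = lim_{s→0} s^2·G(s) = 0 (the extra factor of s kills the finite limit).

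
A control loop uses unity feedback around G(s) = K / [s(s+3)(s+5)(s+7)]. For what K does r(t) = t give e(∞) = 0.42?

System type = 1 (one pole at s=0).
K_v = lim_{s→0} s·G(s) = K / (3·5·7) = (1/105)·K.
e_ss = 1/K_v = 0.42 ⇒ K_v = 50/21 ⇒ K = (50/21)/(1/105) = 250.

250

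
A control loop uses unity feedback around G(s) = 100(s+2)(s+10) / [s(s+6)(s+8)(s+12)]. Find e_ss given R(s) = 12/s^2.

System type = 1 (one pole at s=0).
K_v = lim_{s→0} s·G(s) = 100·2·10 / (6·8·12) = 125/36.
e_ss = 12/K_v = 12/(125/36) = 3.456.

3.456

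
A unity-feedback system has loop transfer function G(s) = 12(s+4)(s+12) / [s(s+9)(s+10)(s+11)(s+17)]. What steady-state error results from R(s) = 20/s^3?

System type = 1 (one pole at s=0).
For a type-1 system K_a = 0, so e_ss to a parabolic input is unbounded.

infinity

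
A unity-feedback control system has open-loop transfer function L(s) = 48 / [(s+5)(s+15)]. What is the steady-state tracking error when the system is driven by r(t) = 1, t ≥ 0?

25/41

System type = 0 (no poles at s=0).
K_p = lim_{s→0} L(s) = 48 / (5·15) = 0.64.
e_ss = 1/(1 + K_p) = 1/1.64 = 25/41.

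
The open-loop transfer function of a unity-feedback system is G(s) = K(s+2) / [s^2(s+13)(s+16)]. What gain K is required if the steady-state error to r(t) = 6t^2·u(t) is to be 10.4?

120

Two free integrators in G(s): this is a type 2 system.
K_a = lim_{s→0} s^2·G(s) = K·2 / (13·16) = (1/104)·K.
e_ss = 12/K_a = 10.4 ⇒ K_a = 15/13 ⇒ K = (15/13)/(1/104) = 120.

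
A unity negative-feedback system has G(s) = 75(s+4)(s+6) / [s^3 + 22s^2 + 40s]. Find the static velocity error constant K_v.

Factoring s from the denominator leaves a polynomial with constant term 40, so the system is type 1.
K_v = lim_{s→0} s·G(s) = 75·4·6 / 40 = 45.

45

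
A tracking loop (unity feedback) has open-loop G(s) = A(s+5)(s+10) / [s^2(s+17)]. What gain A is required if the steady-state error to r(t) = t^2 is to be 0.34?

2

System type = 2 (two poles at s=0).
K_a = lim_{s→0} s^2·G(s) = A·5·10 / (17) = (50/17)·A.
e_ss = 2/K_a = 0.34 ⇒ K_a = 100/17 ⇒ A = (100/17)/(50/17) = 2.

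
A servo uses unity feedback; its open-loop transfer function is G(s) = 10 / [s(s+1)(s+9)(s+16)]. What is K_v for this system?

5/72

The open loop has one pole at the origin → type 1 system.
K_v = lim_{s→0} s·G(s) = 10 / (1·9·16) = 5/72.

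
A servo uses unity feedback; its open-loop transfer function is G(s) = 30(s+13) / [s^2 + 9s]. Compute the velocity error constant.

The denominator has no term below 9s — 1 pole at s=0, type 1.
K_v = lim_{s→0} s·G(s) = 30·13 / 9 = 130/3.

130/3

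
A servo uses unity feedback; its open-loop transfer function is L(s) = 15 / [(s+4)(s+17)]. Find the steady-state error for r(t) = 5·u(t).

The open loop has no poles at the origin → type 0 system.
K_p = lim_{s→0} L(s) = 15 / (4·17) = 15/68.
e_ss = 5/(1 + K_p) = 5/(83/68) = 340/83.

340/83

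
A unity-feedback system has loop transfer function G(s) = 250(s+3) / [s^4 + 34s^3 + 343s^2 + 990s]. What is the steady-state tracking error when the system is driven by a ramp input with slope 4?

Factoring s from the denominator leaves a polynomial with constant term 990, so the system is type 1.
K_v = lim_{s→0} s·G(s) = 250·3 / 990 = 25/33.
e_ss = 4/K_v = 4/(25/33) = 5.28.

5.28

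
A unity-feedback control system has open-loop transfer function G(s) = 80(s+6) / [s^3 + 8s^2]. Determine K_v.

K_v = lim_{s→0} s·G(s); with 2 poles at the origin the limit diverges, so K_v = ∞.

infinity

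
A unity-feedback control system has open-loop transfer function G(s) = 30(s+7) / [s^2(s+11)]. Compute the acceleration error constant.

Two free integrators in G(s): this is a type 2 system.
K_a = lim_{s→0} s^2·G(s) = 30·7 / (11) = 210/11.

210/11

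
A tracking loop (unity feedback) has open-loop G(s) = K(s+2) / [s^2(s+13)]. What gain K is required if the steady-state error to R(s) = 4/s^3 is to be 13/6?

G(s) has two factors of s in the denominator, so the system is type 2.
K_a = lim_{s→0} s^2·G(s) = K·2 / (13) = (2/13)·K.
e_ss = 4/K_a = 13/6 ⇒ K_a = 24/13 ⇒ K = (24/13)/(2/13) = 12.

12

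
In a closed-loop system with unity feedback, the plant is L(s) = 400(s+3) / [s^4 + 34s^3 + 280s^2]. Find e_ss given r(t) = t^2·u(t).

7/15

Lowest-order denominator term is 280s^2, so the open loop has 2 poles at the origin → type 2 system.
K_a = lim_{s→0} s^2·L(s) = 400·3 / 280 = 30/7.
r(t) = t^2 gives R(s) = 2/s^3.
e_ss = 2/K_a = 2/(30/7) = 7/15.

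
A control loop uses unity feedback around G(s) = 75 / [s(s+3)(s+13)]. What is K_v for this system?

25/13

One free integrator in G(s): this is a type 1 system.
K_v = lim_{s→0} s·G(s) = 75 / (3·13) = 25/13.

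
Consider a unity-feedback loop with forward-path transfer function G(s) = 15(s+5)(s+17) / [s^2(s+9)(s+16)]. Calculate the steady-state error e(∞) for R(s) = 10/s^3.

96/85

G(s) has two factors of s in the denominator, so the system is type 2.
K_a = lim_{s→0} s^2·G(s) = 15·5·17 / (9·16) = 425/48.
r(t) = 5t^2 gives R(s) = 10/s^3.
e_ss = 10/K_a = 10/(425/48) = 96/85.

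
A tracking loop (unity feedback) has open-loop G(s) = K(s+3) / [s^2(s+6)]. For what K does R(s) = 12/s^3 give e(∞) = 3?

8

The open loop has two poles at the origin → type 2 system.
K_a = lim_{s→0} s^2·G(s) = K·3 / (6) = 0.5·K.
e_ss = 12/K_a = 3 ⇒ K_a = 4 ⇒ K = 4/0.5 = 8.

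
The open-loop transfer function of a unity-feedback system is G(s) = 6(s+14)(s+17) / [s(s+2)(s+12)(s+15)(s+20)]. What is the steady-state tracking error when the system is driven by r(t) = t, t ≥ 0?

600/119

One free integrator in G(s): this is a type 1 system.
K_v = lim_{s→0} s·G(s) = 6·14·17 / (2·12·15·20) = 119/600.
e_ss = 1/K_v = 1/(119/600) = 600/119.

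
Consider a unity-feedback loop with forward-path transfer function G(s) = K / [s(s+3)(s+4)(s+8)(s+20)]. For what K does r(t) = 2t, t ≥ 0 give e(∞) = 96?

40

G(s) has one factor of s in the denominator, so the system is type 1.
K_v = lim_{s→0} s·G(s) = K / (3·4·8·20) = (1/1920)·K.
e_ss = 2/K_v = 96 ⇒ K_v = 1/48 ⇒ K = (1/48)/(1/1920) = 40.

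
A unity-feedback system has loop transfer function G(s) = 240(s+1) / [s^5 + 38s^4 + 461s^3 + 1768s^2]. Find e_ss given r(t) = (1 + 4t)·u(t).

Factoring s^2 from the denominator leaves a polynomial with constant term 1768, so the system is type 2. Treating each term separately:
  • 1: tracked with zero error.
  • 4t: tracked with zero error.
Total e_ss = 0.

0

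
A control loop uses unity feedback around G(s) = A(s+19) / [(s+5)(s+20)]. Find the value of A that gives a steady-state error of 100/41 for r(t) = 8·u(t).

12

No free integrators in G(s): this is a type 0 system.
K_p = lim_{s→0} G(s) = A·19 / (5·20) = 0.19·A.
e_ss = 8/(1 + K_p) = 100/41 ⇒ 1 + 0.19·A = 3.28 ⇒ A = 12.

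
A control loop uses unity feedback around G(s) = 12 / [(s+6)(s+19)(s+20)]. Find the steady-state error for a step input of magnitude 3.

570/191

The open loop has no poles at the origin → type 0 system.
K_p = lim_{s→0} G(s) = 12 / (6·19·20) = 1/190.
e_ss = 3/(1 + K_p) = 3/(191/190) = 570/191.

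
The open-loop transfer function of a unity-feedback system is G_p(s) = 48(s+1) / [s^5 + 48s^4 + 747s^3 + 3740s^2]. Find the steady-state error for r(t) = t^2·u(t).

The denominator has no term below 3740s^2 — 2 poles at s=0, type 2.
K_a = lim_{s→0} s^2·G_p(s) = 48·1 / 3740 = 12/935.
r(t) = t^2 gives R(s) = 2/s^3.
e_ss = 2/K_a = 2/(12/935) = 935/6.

935/6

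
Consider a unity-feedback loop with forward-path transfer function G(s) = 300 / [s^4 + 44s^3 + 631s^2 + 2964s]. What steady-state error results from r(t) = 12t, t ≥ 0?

118.56

Lowest-order denominator term is 2964s, so the open loop has 1 pole at the origin → type 1 system.
K_v = lim_{s→0} s·G(s) = 300 / 2964 = 25/247.
e_ss = 12/K_v = 12/(25/247) = 118.56.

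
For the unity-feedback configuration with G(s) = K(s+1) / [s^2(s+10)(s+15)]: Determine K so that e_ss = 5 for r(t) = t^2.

Two free integrators in G(s): this is a type 2 system.
K_a = lim_{s→0} s^2·G(s) = K·1 / (10·15) = (1/150)·K.
e_ss = 2/K_a = 5 ⇒ K_a = 0.4 ⇒ K = 0.4/(1/150) = 60.

60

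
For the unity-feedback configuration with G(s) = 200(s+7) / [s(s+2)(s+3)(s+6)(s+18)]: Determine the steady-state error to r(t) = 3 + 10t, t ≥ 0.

162/35

G(s) has one factor of s in the denominator, so the system is type 1. Treating each term separately:
  • 3: tracked with zero error.
  • 10t: e_ss = 10/K_v with K_v=175/81 → 162/35.
Total e_ss = 162/35.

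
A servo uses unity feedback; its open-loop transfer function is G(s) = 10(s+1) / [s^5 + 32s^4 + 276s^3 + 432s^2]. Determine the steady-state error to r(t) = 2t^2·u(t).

Lowest-order denominator term is 432s^2, so the open loop has 2 poles at the origin → type 2 system.
K_a = lim_{s→0} s^2·G(s) = 10·1 / 432 = 5/216.
r(t) = 2t^2 gives R(s) = 4/s^3.
e_ss = 4/K_a = 4/(5/216) = 172.8.

172.8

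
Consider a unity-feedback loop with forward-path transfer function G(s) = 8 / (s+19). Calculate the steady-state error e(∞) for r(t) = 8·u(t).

152/27

No free integrators in G(s): this is a type 0 system.
K_p = lim_{s→0} G(s) = 8 / (19) = 8/19.
e_ss = 8/(1 + K_p) = 8/(27/19) = 152/27.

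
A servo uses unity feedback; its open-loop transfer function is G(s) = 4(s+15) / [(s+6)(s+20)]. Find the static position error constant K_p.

0.5

G(s) has no factors of s in the denominator, so the system is type 0.
K_p = lim_{s→0} G(s) = 4·15 / (6·20) = 0.5.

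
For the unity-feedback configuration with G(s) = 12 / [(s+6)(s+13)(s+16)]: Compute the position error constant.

G(s) has no factors of s in the denominator, so the system is type 0.
K_p = lim_{s→0} G(s) = 12 / (6·13·16) = 1/104.

1/104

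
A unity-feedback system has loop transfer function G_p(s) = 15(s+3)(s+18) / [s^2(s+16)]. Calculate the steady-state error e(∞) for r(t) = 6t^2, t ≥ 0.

Two free integrators in G_p(s): this is a type 2 system.
K_a = lim_{s→0} s^2·G_p(s) = 15·3·18 / (16) = 50.625.
r(t) = 6t^2 gives R(s) = 12/s^3.
e_ss = 12/K_a = 12/50.625 = 32/135.

32/135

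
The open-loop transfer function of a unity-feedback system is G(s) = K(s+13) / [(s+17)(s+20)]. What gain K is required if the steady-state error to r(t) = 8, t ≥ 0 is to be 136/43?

No free integrators in G(s): this is a type 0 system.
K_p = lim_{s→0} G(s) = K·13 / (17·20) = (13/340)·K.
e_ss = 8/(1 + K_p) = 136/43 ⇒ 1 + (13/340)·K = 43/17 ⇒ K = 40.

40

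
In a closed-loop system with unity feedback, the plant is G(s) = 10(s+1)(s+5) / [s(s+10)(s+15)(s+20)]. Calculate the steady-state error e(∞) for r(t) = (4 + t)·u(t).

One free integrator in G(s): this is a type 1 system. Taking each input component in turn:
  • 4: tracked with zero error.
  • t: e_ss = 1/K_v with K_v=1/60 → 60.
Total e_ss = 60.

60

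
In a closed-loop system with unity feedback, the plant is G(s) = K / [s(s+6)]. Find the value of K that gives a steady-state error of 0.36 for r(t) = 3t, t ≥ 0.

The open loop has one pole at the origin → type 1 system.
K_v = lim_{s→0} s·G(s) = K / (6) = (1/6)·K.
e_ss = 3/K_v = 0.36 ⇒ K_v = 25/3 ⇒ K = (25/3)/(1/6) = 50.

50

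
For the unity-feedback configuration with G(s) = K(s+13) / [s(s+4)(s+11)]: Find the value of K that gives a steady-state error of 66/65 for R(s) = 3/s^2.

One free integrator in G(s): this is a type 1 system.
K_v = lim_{s→0} s·G(s) = K·13 / (4·11) = (13/44)·K.
e_ss = 3/K_v = 66/65 ⇒ K_v = 65/22 ⇒ K = (65/22)/(13/44) = 10.

10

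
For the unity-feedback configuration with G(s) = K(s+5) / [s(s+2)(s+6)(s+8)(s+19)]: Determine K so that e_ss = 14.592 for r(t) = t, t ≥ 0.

25

G(s) has one factor of s in the denominator, so the system is type 1.
K_v = lim_{s→0} s·G(s) = K·5 / (2·6·8·19) = (5/1824)·K.
e_ss = 1/K_v = 14.592 ⇒ K_v = 125/1824 ⇒ K = (125/1824)/(5/1824) = 25.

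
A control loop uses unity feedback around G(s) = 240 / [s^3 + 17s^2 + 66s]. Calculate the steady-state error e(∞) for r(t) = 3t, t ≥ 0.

The denominator has no term below 66s — 1 pole at s=0, type 1.
K_v = lim_{s→0} s·G(s) = 240 / 66 = 40/11.
e_ss = 3/K_v = 3/(40/11) = 0.825.

0.825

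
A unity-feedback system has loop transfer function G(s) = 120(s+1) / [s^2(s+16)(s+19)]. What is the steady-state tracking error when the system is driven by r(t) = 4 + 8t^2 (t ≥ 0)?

608/15

Two free integrators in G(s): this is a type 2 system. By superposition:
  • 4: tracked with zero error.
  • 8t^2: e_ss = 16/K_a with K_a=15/38 → 608/15.
Total e_ss = 608/15.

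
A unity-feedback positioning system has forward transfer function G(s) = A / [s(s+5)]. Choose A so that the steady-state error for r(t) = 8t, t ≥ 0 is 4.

One free integrator in G(s): this is a type 1 system.
K_v = lim_{s→0} s·G(s) = A / (5) = 0.2·A.
e_ss = 8/K_v = 4 ⇒ K_v = 2 ⇒ A = 2/0.2 = 10.

10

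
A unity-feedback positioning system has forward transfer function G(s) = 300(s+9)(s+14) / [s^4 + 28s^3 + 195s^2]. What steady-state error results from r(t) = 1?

Factoring s^2 from the denominator leaves a polynomial with constant term 195, so the system is type 2.
A type-2 system has K_p = ∞, so it tracks a step input with zero steady-state error.

0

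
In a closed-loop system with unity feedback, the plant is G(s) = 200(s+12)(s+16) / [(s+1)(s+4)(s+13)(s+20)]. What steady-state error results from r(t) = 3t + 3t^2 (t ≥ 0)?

G(s) has no factors of s in the denominator, so the system is type 0. Treating each term separately:
  • 3t: a type-0 system cannot track it, e_ss → ∞.
  • 3t^2: a type-0 system cannot track it, e_ss → ∞.
The unbounded component dominates.

infinity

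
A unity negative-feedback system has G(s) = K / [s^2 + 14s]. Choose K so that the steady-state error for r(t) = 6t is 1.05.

The denominator has no term below 14s — 1 pole at s=0, type 1.
K_v = lim_{s→0} s·G(s) = K / 14 = (1/14)·K.
e_ss = 6/K_v = 1.05 ⇒ K_v = 40/7 ⇒ K = (40/7)/(1/14) = 80.

80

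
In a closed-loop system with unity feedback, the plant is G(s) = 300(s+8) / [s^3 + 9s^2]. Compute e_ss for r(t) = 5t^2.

0.0375

Lowest-order denominator term is 9s^2, so the open loop has 2 poles at the origin → type 2 system.
K_a = lim_{s→0} s^2·G(s) = 300·8 / 9 = 800/3.
r(t) = 5t^2 gives R(s) = 10/s^3.
e_ss = 10/K_a = 10/(800/3) = 0.0375.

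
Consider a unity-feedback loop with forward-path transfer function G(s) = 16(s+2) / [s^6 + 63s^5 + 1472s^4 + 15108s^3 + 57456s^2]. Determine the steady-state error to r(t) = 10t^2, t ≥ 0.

The denominator has no term below 57456s^2 — 2 poles at s=0, type 2.
K_a = lim_{s→0} s^2·G(s) = 16·2 / 57456 = 2/3591.
r(t) = 10t^2 gives R(s) = 20/s^3.
e_ss = 20/K_a = 20/(2/3591) = 35910.

35910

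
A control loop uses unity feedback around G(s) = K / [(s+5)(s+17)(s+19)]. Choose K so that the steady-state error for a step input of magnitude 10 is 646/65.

10

G(s) has no factors of s in the denominator, so the system is type 0.
K_p = lim_{s→0} G(s) = K / (5·17·19) = (1/1615)·K.
e_ss = 10/(1 + K_p) = 646/65 ⇒ 1 + (1/1615)·K = 325/323 ⇒ K = 10.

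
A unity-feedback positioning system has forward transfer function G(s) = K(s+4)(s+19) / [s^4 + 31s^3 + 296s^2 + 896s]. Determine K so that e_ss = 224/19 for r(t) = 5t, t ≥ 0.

Lowest-order denominator term is 896s, so the open loop has 1 pole at the origin → type 1 system.
K_v = lim_{s→0} s·G(s) = K·4·19 / 896 = (19/224)·K.
e_ss = 5/K_v = 224/19 ⇒ K_v = 95/224 ⇒ K = (95/224)/(19/224) = 5.

5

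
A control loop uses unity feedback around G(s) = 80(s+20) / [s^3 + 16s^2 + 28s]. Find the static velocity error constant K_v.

400/7

Factoring s from the denominator leaves a polynomial with constant term 28, so the system is type 1.
K_v = lim_{s→0} s·G(s) = 80·20 / 28 = 400/7.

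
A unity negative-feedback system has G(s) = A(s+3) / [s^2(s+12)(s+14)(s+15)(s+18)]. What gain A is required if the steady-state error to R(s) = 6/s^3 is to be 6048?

15

G(s) has two factors of s in the denominator, so the system is type 2.
K_a = lim_{s→0} s^2·G(s) = A·3 / (12·14·15·18) = (1/15120)·A.
e_ss = 6/K_a = 6048 ⇒ K_a = 1/1008 ⇒ A = (1/1008)/(1/15120) = 15.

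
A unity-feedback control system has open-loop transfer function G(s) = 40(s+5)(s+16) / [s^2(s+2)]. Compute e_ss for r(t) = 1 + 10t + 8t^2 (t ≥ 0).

System type = 2 (two poles at s=0). Treating each term separately:
  • 1: tracked with zero error.
  • 10t: tracked with zero error.
  • 8t^2: e_ss = 16/K_a with K_a=1600 → 0.01.
Total e_ss = 0.01.

0.01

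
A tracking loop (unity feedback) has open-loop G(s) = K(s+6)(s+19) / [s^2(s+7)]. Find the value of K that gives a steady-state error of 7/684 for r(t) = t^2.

12

Two free integrators in G(s): this is a type 2 system.
K_a = lim_{s→0} s^2·G(s) = K·6·19 / (7) = (114/7)·K.
e_ss = 2/K_a = 7/684 ⇒ K_a = 1368/7 ⇒ K = (1368/7)/(114/7) = 12.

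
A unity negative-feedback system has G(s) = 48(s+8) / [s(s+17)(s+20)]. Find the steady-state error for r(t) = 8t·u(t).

85/12

G(s) has one factor of s in the denominator, so the system is type 1.
K_v = lim_{s→0} s·G(s) = 48·8 / (17·20) = 96/85.
e_ss = 8/K_v = 8/(96/85) = 85/12.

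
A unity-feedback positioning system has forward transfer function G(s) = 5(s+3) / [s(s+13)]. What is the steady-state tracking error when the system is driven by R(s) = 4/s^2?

The open loop has one pole at the origin → type 1 system.
K_v = lim_{s→0} s·G(s) = 5·3 / (13) = 15/13.
e_ss = 4/K_v = 4/(15/13) = 52/15.

52/15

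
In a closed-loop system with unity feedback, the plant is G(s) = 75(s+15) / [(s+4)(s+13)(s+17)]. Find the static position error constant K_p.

1125/884

No free integrators in G(s): this is a type 0 system.
K_p = lim_{s→0} G(s) = 75·15 / (4·13·17) = 1125/884.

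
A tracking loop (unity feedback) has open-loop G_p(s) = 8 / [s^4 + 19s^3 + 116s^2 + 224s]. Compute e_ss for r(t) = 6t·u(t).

Factoring s from the denominator leaves a polynomial with constant term 224, so the system is type 1.
K_v = lim_{s→0} s·G_p(s) = 8 / 224 = 1/28.
e_ss = 6/K_v = 6/(1/28) = 168.

168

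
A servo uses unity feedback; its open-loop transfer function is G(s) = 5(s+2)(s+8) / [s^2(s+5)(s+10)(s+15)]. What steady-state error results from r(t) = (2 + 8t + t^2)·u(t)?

18.75

The open loop has two poles at the origin → type 2 system. Treating each term separately:
  • 2: tracked with zero error.
  • 8t: tracked with zero error.
  • t^2: e_ss = 2/K_a with K_a=8/75 → 18.75.
Total e_ss = 18.75.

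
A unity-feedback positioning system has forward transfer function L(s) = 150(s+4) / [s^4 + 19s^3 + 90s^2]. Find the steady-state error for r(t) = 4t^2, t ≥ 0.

The denominator has no term below 90s^2 — 2 poles at s=0, type 2.
K_a = lim_{s→0} s^2·L(s) = 150·4 / 90 = 20/3.
r(t) = 4t^2 gives R(s) = 8/s^3.
e_ss = 8/K_a = 8/(20/3) = 1.2.

1.2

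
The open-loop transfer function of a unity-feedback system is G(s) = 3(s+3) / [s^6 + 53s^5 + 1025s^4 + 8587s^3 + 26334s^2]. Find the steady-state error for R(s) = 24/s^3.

Factoring s^2 from the denominator leaves a polynomial with constant term 26334, so the system is type 2.
K_a = lim_{s→0} s^2·G(s) = 3·3 / 26334 = 1/2926.
r(t) = 12t^2 gives R(s) = 24/s^3.
e_ss = 24/K_a = 24/(1/2926) = 70224.

70224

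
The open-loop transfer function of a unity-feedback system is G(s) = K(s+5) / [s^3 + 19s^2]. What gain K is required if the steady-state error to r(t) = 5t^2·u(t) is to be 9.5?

Factoring s^2 from the denominator leaves a polynomial with constant term 19, so the system is type 2.
K_a = lim_{s→0} s^2·G(s) = K·5 / 19 = (5/19)·K.
e_ss = 10/K_a = 9.5 ⇒ K_a = 20/19 ⇒ K = (20/19)/(5/19) = 4.

4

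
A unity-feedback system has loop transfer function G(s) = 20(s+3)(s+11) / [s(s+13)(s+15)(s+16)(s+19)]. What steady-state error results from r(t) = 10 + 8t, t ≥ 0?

The open loop has one pole at the origin → type 1 system. Treating each term separately:
  • 10: tracked with zero error.
  • 8t: e_ss = 8/K_v with K_v=11/988 → 7904/11.
Total e_ss = 7904/11.

7904/11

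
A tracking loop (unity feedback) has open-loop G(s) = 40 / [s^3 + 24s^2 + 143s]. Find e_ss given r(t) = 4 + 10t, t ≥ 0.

The denominator has no term below 143s — 1 pole at s=0, type 1. By superposition:
  • 4: tracked with zero error.
  • 10t: e_ss = 10/K_v with K_v=40/143 → 35.75.
Total e_ss = 35.75.

35.75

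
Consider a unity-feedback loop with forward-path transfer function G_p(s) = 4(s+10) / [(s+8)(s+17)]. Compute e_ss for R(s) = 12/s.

No free integrators in G_p(s): this is a type 0 system.
K_p = lim_{s→0} G_p(s) = 4·10 / (8·17) = 5/17.
e_ss = 12/(1 + K_p) = 12/(22/17) = 102/11.

102/11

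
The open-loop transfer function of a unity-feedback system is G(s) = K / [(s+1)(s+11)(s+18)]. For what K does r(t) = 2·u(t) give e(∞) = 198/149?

The open loop has no poles at the origin → type 0 system.
K_p = lim_{s→0} G(s) = K / (1·11·18) = (1/198)·K.
e_ss = 2/(1 + K_p) = 198/149 ⇒ 1 + (1/198)·K = 149/99 ⇒ K = 100.

100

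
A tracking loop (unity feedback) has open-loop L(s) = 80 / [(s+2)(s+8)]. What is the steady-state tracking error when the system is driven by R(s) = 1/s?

No free integrators in L(s): this is a type 0 system.
K_p = lim_{s→0} L(s) = 80 / (2·8) = 5.
e_ss = 1/(1 + K_p) = 1/6.

1/6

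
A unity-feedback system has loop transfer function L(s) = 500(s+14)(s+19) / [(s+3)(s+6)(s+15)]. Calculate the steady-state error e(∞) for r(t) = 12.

The open loop has no poles at the origin → type 0 system.
K_p = lim_{s→0} L(s) = 500·14·19 / (3·6·15) = 13300/27.
e_ss = 12/(1 + K_p) = 12/(13327/27) = 324/13327.

324/13327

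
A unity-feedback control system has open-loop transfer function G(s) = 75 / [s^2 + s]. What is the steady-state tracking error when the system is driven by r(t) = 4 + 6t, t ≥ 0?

0.08

Lowest-order denominator term is s, so the open loop has 1 pole at the origin → type 1 system. Treating each term separately:
  • 4: tracked with zero error.
  • 6t: e_ss = 6/K_v with K_v=75 → 0.08.
Total e_ss = 0.08.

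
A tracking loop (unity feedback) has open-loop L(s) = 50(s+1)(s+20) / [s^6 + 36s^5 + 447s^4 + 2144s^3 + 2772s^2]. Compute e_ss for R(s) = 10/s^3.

27.72

Factoring s^2 from the denominator leaves a polynomial with constant term 2772, so the system is type 2.
K_a = lim_{s→0} s^2·L(s) = 50·1·20 / 2772 = 250/693.
r(t) = 5t^2 gives R(s) = 10/s^3.
e_ss = 10/K_a = 10/(250/693) = 27.72.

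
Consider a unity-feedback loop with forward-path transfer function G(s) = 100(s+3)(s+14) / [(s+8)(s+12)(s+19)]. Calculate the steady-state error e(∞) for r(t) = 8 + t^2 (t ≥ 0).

System type = 0 (no poles at s=0). Treating each term separately:
  • 8: e_ss = 8/(1+K_p) with K_p=175/76 → 608/251.
  • t^2: a type-0 system cannot track it, e_ss → ∞.
The unbounded component dominates.

infinity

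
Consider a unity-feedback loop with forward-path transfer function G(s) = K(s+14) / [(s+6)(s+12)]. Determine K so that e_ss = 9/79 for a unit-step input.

G(s) has no factors of s in the denominator, so the system is type 0.
K_p = lim_{s→0} G(s) = K·14 / (6·12) = (7/36)·K.
e_ss = 1/(1 + K_p) = 9/79 ⇒ 1 + (7/36)·K = 79/9 ⇒ K = 40.

40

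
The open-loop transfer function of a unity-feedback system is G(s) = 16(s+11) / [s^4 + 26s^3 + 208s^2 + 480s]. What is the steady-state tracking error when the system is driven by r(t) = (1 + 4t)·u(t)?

120/11

Lowest-order denominator term is 480s, so the open loop has 1 pole at the origin → type 1 system. Treating each term separately:
  • 1: tracked with zero error.
  • 4t: e_ss = 4/K_v with K_v=11/30 → 120/11.
Total e_ss = 120/11.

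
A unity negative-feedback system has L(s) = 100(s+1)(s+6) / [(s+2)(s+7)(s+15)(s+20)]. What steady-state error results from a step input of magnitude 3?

2.625

System type = 0 (no poles at s=0).
K_p = lim_{s→0} L(s) = 100·1·6 / (2·7·15·20) = 1/7.
e_ss = 3/(1 + K_p) = 3/(8/7) = 2.625.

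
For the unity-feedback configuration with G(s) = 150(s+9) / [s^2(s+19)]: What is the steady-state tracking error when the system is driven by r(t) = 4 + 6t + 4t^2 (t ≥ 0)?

76/675

Two free integrators in G(s): this is a type 2 system. By superposition:
  • 4: tracked with zero error.
  • 6t: tracked with zero error.
  • 4t^2: e_ss = 8/K_a with K_a=1350/19 → 76/675.
Total e_ss = 76/675.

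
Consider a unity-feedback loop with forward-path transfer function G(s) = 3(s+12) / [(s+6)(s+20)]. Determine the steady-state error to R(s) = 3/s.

30/13

System type = 0 (no poles at s=0).
K_p = lim_{s→0} G(s) = 3·12 / (6·20) = 0.3.
e_ss = 3/(1 + K_p) = 3/1.3 = 30/13.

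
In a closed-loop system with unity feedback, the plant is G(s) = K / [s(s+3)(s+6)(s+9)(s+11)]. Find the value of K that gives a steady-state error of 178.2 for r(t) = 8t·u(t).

One free integrator in G(s): this is a type 1 system.
K_v = lim_{s→0} s·G(s) = K / (3·6·9·11) = (1/1782)·K.
e_ss = 8/K_v = 178.2 ⇒ K_v = 40/891 ⇒ K = (40/891)/(1/1782) = 80.

80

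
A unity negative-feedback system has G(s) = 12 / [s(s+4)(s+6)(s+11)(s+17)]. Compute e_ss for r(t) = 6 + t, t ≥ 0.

374

The open loop has one pole at the origin → type 1 system. Taking each input component in turn:
  • 6: tracked with zero error.
  • t: e_ss = 1/K_v with K_v=1/374 → 374.
Total e_ss = 374.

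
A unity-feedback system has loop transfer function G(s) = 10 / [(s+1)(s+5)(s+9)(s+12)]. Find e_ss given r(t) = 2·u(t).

108/55

The open loop has no poles at the origin → type 0 system.
K_p = lim_{s→0} G(s) = 10 / (1·5·9·12) = 1/54.
e_ss = 2/(1 + K_p) = 2/(55/54) = 108/55.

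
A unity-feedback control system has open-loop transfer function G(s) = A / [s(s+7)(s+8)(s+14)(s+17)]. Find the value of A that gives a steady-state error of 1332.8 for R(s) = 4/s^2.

40

System type = 1 (one pole at s=0).
K_v = lim_{s→0} s·G(s) = A / (7·8·14·17) = (1/13328)·A.
e_ss = 4/K_v = 1332.8 ⇒ K_v = 5/1666 ⇒ A = (5/1666)/(1/13328) = 40.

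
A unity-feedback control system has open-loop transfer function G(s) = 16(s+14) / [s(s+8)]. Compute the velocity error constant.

G(s) has one factor of s in the denominator, so the system is type 1.
K_v = lim_{s→0} s·G(s) = 16·14 / (8) = 28.

28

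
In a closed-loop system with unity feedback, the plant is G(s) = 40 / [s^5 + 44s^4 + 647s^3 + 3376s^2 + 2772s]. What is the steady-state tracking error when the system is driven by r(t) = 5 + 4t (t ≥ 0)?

277.2

Factoring s from the denominator leaves a polynomial with constant term 2772, so the system is type 1. Taking each input component in turn:
  • 5: tracked with zero error.
  • 4t: e_ss = 4/K_v with K_v=10/693 → 277.2.
Total e_ss = 277.2.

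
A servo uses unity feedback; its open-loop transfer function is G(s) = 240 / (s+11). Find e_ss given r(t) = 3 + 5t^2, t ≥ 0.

No free integrators in G(s): this is a type 0 system. Taking each input component in turn:
  • 3: e_ss = 3/(1+K_p) with K_p=240/11 → 33/251.
  • 5t^2: a type-0 system cannot track it, e_ss → ∞.
The unbounded component dominates.

infinity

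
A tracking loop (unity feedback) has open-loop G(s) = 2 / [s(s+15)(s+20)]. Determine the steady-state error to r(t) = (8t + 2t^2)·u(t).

infinity

G(s) has one factor of s in the denominator, so the system is type 1. By superposition:
  • 8t: e_ss = 8/K_v with K_v=1/150 → 1200.
  • 2t^2: a type-1 system cannot track it, e_ss → ∞.
The unbounded component dominates.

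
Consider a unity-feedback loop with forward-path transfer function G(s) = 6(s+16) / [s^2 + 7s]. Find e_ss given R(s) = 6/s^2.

The denominator has no term below 7s — 1 pole at s=0, type 1.
K_v = lim_{s→0} s·G(s) = 6·16 / 7 = 96/7.
e_ss = 6/K_v = 6/(96/7) = 0.4375.

0.4375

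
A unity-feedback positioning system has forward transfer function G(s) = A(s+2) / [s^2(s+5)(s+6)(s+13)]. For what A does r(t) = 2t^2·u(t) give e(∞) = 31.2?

G(s) has two factors of s in the denominator, so the system is type 2.
K_a = lim_{s→0} s^2·G(s) = A·2 / (5·6·13) = (1/195)·A.
e_ss = 4/K_a = 31.2 ⇒ K_a = 5/39 ⇒ A = (5/39)/(1/195) = 25.

25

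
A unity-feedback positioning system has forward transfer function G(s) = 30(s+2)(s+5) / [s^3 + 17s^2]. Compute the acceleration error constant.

The denominator has no term below 17s^2 — 2 poles at s=0, type 2.
K_a = lim_{s→0} s^2·G(s) = 30·2·5 / 17 = 300/17.

300/17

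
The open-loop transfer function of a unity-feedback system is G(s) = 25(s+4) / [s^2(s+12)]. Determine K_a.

System type = 2 (two poles at s=0).
K_a = lim_{s→0} s^2·G(s) = 25·4 / (12) = 25/3.

25/3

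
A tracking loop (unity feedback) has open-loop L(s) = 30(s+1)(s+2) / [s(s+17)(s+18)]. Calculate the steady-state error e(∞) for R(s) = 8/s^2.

40.8

System type = 1 (one pole at s=0).
K_v = lim_{s→0} s·L(s) = 30·1·2 / (17·18) = 10/51.
e_ss = 8/K_v = 8/(10/51) = 40.8.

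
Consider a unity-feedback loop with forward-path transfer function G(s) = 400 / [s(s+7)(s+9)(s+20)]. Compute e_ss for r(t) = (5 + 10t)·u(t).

System type = 1 (one pole at s=0). Treating each term separately:
  • 5: tracked with zero error.
  • 10t: e_ss = 10/K_v with K_v=20/63 → 31.5.
Total e_ss = 31.5.

31.5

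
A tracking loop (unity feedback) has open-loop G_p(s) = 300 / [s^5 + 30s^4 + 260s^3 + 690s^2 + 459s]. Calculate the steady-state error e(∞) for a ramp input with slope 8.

The denominator has no term below 459s — 1 pole at s=0, type 1.
K_v = lim_{s→0} s·G_p(s) = 300 / 459 = 100/153.
e_ss = 8/K_v = 8/(100/153) = 12.24.

12.24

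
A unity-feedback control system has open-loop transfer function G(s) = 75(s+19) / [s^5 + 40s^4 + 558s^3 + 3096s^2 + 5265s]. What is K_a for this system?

Factoring s from the denominator leaves a polynomial with constant term 5265, so the system is type 1.
K_a = lim_{s→0} s^2·G(s) = 0 (the extra factor of s kills the finite limit).

0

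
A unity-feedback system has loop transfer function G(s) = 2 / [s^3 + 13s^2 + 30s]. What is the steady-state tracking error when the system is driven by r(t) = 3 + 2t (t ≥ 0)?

30

Lowest-order denominator term is 30s, so the open loop has 1 pole at the origin → type 1 system. Taking each input component in turn:
  • 3: tracked with zero error.
  • 2t: e_ss = 2/K_v with K_v=1/15 → 30.
Total e_ss = 30.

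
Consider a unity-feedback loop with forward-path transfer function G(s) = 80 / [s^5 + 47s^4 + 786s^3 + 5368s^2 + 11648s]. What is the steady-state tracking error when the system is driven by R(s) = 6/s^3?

infinity

Factoring s from the denominator leaves a polynomial with constant term 11648, so the system is type 1.
For a type-1 system K_a = 0, so e_ss to a parabolic input is unbounded.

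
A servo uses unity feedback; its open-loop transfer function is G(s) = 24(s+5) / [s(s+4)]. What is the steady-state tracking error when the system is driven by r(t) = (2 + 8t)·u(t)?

4/15

The open loop has one pole at the origin → type 1 system. Taking each input component in turn:
  • 2: tracked with zero error.
  • 8t: e_ss = 8/K_v with K_v=30 → 4/15.
Total e_ss = 4/15.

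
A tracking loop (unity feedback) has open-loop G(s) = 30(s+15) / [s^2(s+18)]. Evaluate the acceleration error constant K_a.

25

The open loop has two poles at the origin → type 2 system.
K_a = lim_{s→0} s^2·G(s) = 30·15 / (18) = 25.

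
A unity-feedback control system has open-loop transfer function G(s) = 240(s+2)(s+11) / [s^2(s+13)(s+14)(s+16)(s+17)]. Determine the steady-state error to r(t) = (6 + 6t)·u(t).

Two free integrators in G(s): this is a type 2 system. Treating each term separately:
  • 6: tracked with zero error.
  • 6t: tracked with zero error.
Total e_ss = 0.

0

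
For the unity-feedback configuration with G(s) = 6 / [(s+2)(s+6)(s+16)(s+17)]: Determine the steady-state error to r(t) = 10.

1088/109

G(s) has no factors of s in the denominator, so the system is type 0.
K_p = lim_{s→0} G(s) = 6 / (2·6·16·17) = 1/544.
e_ss = 10/(1 + K_p) = 10/(545/544) = 1088/109.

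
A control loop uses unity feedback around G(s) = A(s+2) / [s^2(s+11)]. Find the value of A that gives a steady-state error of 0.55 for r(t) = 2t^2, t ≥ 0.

The open loop has two poles at the origin → type 2 system.
K_a = lim_{s→0} s^2·G(s) = A·2 / (11) = (2/11)·A.
e_ss = 4/K_a = 0.55 ⇒ K_a = 80/11 ⇒ A = (80/11)/(2/11) = 40.

40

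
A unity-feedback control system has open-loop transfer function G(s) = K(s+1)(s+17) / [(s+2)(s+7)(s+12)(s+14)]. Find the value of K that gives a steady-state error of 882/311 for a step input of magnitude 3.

8

No free integrators in G(s): this is a type 0 system.
K_p = lim_{s→0} G(s) = K·1·17 / (2·7·12·14) = (17/2352)·K.
e_ss = 3/(1 + K_p) = 882/311 ⇒ 1 + (17/2352)·K = 311/294 ⇒ K = 8.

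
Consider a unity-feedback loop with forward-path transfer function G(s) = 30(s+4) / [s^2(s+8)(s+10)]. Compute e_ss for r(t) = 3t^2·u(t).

4

G(s) has two factors of s in the denominator, so the system is type 2.
K_a = lim_{s→0} s^2·G(s) = 30·4 / (8·10) = 1.5.
r(t) = 3t^2 gives R(s) = 6/s^3.
e_ss = 6/K_a = 6/1.5 = 4.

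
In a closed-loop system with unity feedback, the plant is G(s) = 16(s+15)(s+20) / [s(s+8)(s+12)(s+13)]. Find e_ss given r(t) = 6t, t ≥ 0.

1.56

One free integrator in G(s): this is a type 1 system.
K_v = lim_{s→0} s·G(s) = 16·15·20 / (8·12·13) = 50/13.
e_ss = 6/K_v = 6/(50/13) = 1.56.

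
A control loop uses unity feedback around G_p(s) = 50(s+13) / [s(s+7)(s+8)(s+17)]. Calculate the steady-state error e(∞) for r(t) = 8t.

The open loop has one pole at the origin → type 1 system.
K_v = lim_{s→0} s·G_p(s) = 50·13 / (7·8·17) = 325/476.
e_ss = 8/K_v = 8/(325/476) = 3808/325.

3808/325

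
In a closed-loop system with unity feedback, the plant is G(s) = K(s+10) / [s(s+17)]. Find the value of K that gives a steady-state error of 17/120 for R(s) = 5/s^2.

60

G(s) has one factor of s in the denominator, so the system is type 1.
K_v = lim_{s→0} s·G(s) = K·10 / (17) = (10/17)·K.
e_ss = 5/K_v = 17/120 ⇒ K_v = 600/17 ⇒ K = (600/17)/(10/17) = 60.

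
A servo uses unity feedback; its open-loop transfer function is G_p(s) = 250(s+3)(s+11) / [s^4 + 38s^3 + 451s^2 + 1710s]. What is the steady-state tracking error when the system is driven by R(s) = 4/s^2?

Factoring s from the denominator leaves a polynomial with constant term 1710, so the system is type 1.
K_v = lim_{s→0} s·G_p(s) = 250·3·11 / 1710 = 275/57.
e_ss = 4/K_v = 4/(275/57) = 228/275.

228/275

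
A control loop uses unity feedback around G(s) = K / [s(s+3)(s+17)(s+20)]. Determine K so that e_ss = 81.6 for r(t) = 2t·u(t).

One free integrator in G(s): this is a type 1 system.
K_v = lim_{s→0} s·G(s) = K / (3·17·20) = (1/1020)·K.
e_ss = 2/K_v = 81.6 ⇒ K_v = 5/204 ⇒ K = (5/204)/(1/1020) = 25.

25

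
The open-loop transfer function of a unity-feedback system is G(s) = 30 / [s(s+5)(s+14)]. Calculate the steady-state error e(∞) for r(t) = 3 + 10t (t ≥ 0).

70/3

G(s) has one factor of s in the denominator, so the system is type 1. Treating each term separately:
  • 3: tracked with zero error.
  • 10t: e_ss = 10/K_v with K_v=3/7 → 70/3.
Total e_ss = 70/3.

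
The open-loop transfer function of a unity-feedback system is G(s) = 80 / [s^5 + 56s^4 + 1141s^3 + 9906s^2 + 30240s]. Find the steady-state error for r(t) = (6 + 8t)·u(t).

3024

Lowest-order denominator term is 30240s, so the open loop has 1 pole at the origin → type 1 system. Treating each term separately:
  • 6: tracked with zero error.
  • 8t: e_ss = 8/K_v with K_v=1/378 → 3024.
Total e_ss = 3024.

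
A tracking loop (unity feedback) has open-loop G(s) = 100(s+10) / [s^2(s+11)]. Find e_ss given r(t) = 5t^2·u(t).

System type = 2 (two poles at s=0).
K_a = lim_{s→0} s^2·G(s) = 100·10 / (11) = 1000/11.
r(t) = 5t^2 gives R(s) = 10/s^3.
e_ss = 10/K_a = 10/(1000/11) = 0.11.

0.11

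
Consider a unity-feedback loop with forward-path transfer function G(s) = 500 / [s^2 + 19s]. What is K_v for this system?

Lowest-order denominator term is 19s, so the open loop has 1 pole at the origin → type 1 system.
K_v = lim_{s→0} s·G(s) = 500 / 19 = 500/19.

500/19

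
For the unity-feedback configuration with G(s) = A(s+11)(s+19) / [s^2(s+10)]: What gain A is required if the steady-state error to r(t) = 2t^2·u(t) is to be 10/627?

The open loop has two poles at the origin → type 2 system.
K_a = lim_{s→0} s^2·G(s) = A·11·19 / (10) = 20.9·A.
e_ss = 4/K_a = 10/627 ⇒ K_a = 250.8 ⇒ A = 250.8/20.9 = 12.

12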